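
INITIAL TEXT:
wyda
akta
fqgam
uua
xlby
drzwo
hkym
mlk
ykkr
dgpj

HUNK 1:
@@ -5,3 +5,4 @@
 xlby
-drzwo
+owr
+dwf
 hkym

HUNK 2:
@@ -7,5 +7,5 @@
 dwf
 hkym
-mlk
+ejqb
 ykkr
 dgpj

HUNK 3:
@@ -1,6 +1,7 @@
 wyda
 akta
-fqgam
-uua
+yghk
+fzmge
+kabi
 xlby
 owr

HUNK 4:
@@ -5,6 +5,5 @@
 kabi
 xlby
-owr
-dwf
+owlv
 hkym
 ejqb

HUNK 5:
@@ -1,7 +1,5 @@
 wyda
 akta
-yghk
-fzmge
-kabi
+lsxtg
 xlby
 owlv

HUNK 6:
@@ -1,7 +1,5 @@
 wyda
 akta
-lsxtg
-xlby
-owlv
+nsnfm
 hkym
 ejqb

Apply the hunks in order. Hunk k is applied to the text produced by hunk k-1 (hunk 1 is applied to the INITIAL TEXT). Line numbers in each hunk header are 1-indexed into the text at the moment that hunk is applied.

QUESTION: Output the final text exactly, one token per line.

Answer: wyda
akta
nsnfm
hkym
ejqb
ykkr
dgpj

Derivation:
Hunk 1: at line 5 remove [drzwo] add [owr,dwf] -> 11 lines: wyda akta fqgam uua xlby owr dwf hkym mlk ykkr dgpj
Hunk 2: at line 7 remove [mlk] add [ejqb] -> 11 lines: wyda akta fqgam uua xlby owr dwf hkym ejqb ykkr dgpj
Hunk 3: at line 1 remove [fqgam,uua] add [yghk,fzmge,kabi] -> 12 lines: wyda akta yghk fzmge kabi xlby owr dwf hkym ejqb ykkr dgpj
Hunk 4: at line 5 remove [owr,dwf] add [owlv] -> 11 lines: wyda akta yghk fzmge kabi xlby owlv hkym ejqb ykkr dgpj
Hunk 5: at line 1 remove [yghk,fzmge,kabi] add [lsxtg] -> 9 lines: wyda akta lsxtg xlby owlv hkym ejqb ykkr dgpj
Hunk 6: at line 1 remove [lsxtg,xlby,owlv] add [nsnfm] -> 7 lines: wyda akta nsnfm hkym ejqb ykkr dgpj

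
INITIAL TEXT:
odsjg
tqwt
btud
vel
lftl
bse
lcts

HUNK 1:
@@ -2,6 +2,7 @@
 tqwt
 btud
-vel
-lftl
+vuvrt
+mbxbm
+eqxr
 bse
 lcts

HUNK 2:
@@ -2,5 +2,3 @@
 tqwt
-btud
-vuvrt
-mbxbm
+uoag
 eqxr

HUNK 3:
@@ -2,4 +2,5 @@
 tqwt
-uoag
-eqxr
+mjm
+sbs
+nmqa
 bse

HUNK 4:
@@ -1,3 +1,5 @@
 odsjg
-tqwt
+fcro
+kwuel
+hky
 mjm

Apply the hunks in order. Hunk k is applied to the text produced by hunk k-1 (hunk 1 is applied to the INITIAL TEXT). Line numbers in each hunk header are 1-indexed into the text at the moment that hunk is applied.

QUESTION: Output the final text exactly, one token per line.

Hunk 1: at line 2 remove [vel,lftl] add [vuvrt,mbxbm,eqxr] -> 8 lines: odsjg tqwt btud vuvrt mbxbm eqxr bse lcts
Hunk 2: at line 2 remove [btud,vuvrt,mbxbm] add [uoag] -> 6 lines: odsjg tqwt uoag eqxr bse lcts
Hunk 3: at line 2 remove [uoag,eqxr] add [mjm,sbs,nmqa] -> 7 lines: odsjg tqwt mjm sbs nmqa bse lcts
Hunk 4: at line 1 remove [tqwt] add [fcro,kwuel,hky] -> 9 lines: odsjg fcro kwuel hky mjm sbs nmqa bse lcts

Answer: odsjg
fcro
kwuel
hky
mjm
sbs
nmqa
bse
lcts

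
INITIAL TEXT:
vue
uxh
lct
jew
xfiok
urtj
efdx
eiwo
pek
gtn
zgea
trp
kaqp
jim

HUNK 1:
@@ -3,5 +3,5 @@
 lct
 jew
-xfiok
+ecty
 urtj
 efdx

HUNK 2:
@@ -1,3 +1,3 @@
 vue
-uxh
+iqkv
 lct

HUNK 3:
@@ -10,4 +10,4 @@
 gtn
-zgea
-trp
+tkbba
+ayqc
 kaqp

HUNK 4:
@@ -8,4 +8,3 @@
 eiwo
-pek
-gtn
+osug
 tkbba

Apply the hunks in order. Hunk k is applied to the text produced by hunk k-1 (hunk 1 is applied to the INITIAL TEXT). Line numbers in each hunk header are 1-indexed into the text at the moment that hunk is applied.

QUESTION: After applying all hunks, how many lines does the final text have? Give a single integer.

Answer: 13

Derivation:
Hunk 1: at line 3 remove [xfiok] add [ecty] -> 14 lines: vue uxh lct jew ecty urtj efdx eiwo pek gtn zgea trp kaqp jim
Hunk 2: at line 1 remove [uxh] add [iqkv] -> 14 lines: vue iqkv lct jew ecty urtj efdx eiwo pek gtn zgea trp kaqp jim
Hunk 3: at line 10 remove [zgea,trp] add [tkbba,ayqc] -> 14 lines: vue iqkv lct jew ecty urtj efdx eiwo pek gtn tkbba ayqc kaqp jim
Hunk 4: at line 8 remove [pek,gtn] add [osug] -> 13 lines: vue iqkv lct jew ecty urtj efdx eiwo osug tkbba ayqc kaqp jim
Final line count: 13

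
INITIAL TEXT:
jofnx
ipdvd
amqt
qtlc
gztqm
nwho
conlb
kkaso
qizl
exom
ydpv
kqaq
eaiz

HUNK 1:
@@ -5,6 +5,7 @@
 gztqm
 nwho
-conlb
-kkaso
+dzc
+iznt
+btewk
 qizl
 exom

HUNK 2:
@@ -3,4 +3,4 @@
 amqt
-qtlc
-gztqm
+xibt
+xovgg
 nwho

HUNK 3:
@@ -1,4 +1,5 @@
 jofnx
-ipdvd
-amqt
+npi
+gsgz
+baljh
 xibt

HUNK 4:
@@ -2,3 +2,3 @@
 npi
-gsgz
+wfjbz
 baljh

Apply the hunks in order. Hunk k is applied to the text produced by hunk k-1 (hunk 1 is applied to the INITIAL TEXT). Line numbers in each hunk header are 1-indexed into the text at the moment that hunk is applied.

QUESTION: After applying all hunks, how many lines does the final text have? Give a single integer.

Hunk 1: at line 5 remove [conlb,kkaso] add [dzc,iznt,btewk] -> 14 lines: jofnx ipdvd amqt qtlc gztqm nwho dzc iznt btewk qizl exom ydpv kqaq eaiz
Hunk 2: at line 3 remove [qtlc,gztqm] add [xibt,xovgg] -> 14 lines: jofnx ipdvd amqt xibt xovgg nwho dzc iznt btewk qizl exom ydpv kqaq eaiz
Hunk 3: at line 1 remove [ipdvd,amqt] add [npi,gsgz,baljh] -> 15 lines: jofnx npi gsgz baljh xibt xovgg nwho dzc iznt btewk qizl exom ydpv kqaq eaiz
Hunk 4: at line 2 remove [gsgz] add [wfjbz] -> 15 lines: jofnx npi wfjbz baljh xibt xovgg nwho dzc iznt btewk qizl exom ydpv kqaq eaiz
Final line count: 15

Answer: 15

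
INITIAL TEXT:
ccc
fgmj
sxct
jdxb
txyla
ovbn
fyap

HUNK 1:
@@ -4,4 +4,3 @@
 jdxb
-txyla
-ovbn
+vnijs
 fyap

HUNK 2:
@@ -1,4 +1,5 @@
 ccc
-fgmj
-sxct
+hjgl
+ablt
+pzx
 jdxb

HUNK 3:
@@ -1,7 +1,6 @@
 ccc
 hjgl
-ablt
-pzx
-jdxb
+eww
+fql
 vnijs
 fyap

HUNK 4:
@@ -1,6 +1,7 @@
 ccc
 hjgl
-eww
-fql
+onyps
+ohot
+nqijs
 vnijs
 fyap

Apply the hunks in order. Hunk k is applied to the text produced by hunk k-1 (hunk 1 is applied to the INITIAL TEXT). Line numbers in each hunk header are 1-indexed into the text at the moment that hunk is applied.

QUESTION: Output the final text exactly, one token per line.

Answer: ccc
hjgl
onyps
ohot
nqijs
vnijs
fyap

Derivation:
Hunk 1: at line 4 remove [txyla,ovbn] add [vnijs] -> 6 lines: ccc fgmj sxct jdxb vnijs fyap
Hunk 2: at line 1 remove [fgmj,sxct] add [hjgl,ablt,pzx] -> 7 lines: ccc hjgl ablt pzx jdxb vnijs fyap
Hunk 3: at line 1 remove [ablt,pzx,jdxb] add [eww,fql] -> 6 lines: ccc hjgl eww fql vnijs fyap
Hunk 4: at line 1 remove [eww,fql] add [onyps,ohot,nqijs] -> 7 lines: ccc hjgl onyps ohot nqijs vnijs fyap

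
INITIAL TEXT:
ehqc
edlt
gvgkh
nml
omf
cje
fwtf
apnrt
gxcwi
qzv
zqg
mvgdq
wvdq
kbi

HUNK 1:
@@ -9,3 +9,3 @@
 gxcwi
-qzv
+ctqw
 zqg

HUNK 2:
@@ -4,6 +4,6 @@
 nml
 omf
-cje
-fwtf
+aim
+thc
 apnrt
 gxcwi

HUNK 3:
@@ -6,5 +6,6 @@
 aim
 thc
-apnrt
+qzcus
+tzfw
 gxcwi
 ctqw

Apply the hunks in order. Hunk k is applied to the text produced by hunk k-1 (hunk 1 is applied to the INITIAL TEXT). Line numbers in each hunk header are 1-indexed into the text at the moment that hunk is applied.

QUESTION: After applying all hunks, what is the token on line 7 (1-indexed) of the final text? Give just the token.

Hunk 1: at line 9 remove [qzv] add [ctqw] -> 14 lines: ehqc edlt gvgkh nml omf cje fwtf apnrt gxcwi ctqw zqg mvgdq wvdq kbi
Hunk 2: at line 4 remove [cje,fwtf] add [aim,thc] -> 14 lines: ehqc edlt gvgkh nml omf aim thc apnrt gxcwi ctqw zqg mvgdq wvdq kbi
Hunk 3: at line 6 remove [apnrt] add [qzcus,tzfw] -> 15 lines: ehqc edlt gvgkh nml omf aim thc qzcus tzfw gxcwi ctqw zqg mvgdq wvdq kbi
Final line 7: thc

Answer: thc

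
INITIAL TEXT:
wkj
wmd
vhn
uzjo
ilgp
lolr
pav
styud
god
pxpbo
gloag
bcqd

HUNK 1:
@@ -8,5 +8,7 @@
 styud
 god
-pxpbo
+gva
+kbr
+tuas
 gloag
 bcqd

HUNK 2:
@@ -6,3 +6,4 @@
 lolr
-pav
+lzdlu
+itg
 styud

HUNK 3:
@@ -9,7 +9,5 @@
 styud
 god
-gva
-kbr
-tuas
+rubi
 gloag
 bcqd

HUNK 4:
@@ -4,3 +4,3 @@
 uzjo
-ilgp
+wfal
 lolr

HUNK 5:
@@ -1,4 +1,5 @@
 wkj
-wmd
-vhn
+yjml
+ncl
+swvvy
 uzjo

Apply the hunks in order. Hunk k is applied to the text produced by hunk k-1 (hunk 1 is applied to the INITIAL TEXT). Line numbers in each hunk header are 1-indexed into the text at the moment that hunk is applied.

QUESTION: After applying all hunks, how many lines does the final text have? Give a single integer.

Hunk 1: at line 8 remove [pxpbo] add [gva,kbr,tuas] -> 14 lines: wkj wmd vhn uzjo ilgp lolr pav styud god gva kbr tuas gloag bcqd
Hunk 2: at line 6 remove [pav] add [lzdlu,itg] -> 15 lines: wkj wmd vhn uzjo ilgp lolr lzdlu itg styud god gva kbr tuas gloag bcqd
Hunk 3: at line 9 remove [gva,kbr,tuas] add [rubi] -> 13 lines: wkj wmd vhn uzjo ilgp lolr lzdlu itg styud god rubi gloag bcqd
Hunk 4: at line 4 remove [ilgp] add [wfal] -> 13 lines: wkj wmd vhn uzjo wfal lolr lzdlu itg styud god rubi gloag bcqd
Hunk 5: at line 1 remove [wmd,vhn] add [yjml,ncl,swvvy] -> 14 lines: wkj yjml ncl swvvy uzjo wfal lolr lzdlu itg styud god rubi gloag bcqd
Final line count: 14

Answer: 14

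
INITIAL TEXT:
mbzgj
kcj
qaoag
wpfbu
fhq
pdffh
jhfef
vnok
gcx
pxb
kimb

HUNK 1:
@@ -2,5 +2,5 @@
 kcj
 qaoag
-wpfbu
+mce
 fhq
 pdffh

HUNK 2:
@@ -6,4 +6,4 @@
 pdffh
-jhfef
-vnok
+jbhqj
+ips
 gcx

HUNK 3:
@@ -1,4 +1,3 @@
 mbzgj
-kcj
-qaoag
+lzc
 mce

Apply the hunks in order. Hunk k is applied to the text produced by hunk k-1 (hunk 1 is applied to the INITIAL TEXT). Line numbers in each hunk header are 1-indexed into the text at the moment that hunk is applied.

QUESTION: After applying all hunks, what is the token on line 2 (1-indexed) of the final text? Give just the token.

Answer: lzc

Derivation:
Hunk 1: at line 2 remove [wpfbu] add [mce] -> 11 lines: mbzgj kcj qaoag mce fhq pdffh jhfef vnok gcx pxb kimb
Hunk 2: at line 6 remove [jhfef,vnok] add [jbhqj,ips] -> 11 lines: mbzgj kcj qaoag mce fhq pdffh jbhqj ips gcx pxb kimb
Hunk 3: at line 1 remove [kcj,qaoag] add [lzc] -> 10 lines: mbzgj lzc mce fhq pdffh jbhqj ips gcx pxb kimb
Final line 2: lzc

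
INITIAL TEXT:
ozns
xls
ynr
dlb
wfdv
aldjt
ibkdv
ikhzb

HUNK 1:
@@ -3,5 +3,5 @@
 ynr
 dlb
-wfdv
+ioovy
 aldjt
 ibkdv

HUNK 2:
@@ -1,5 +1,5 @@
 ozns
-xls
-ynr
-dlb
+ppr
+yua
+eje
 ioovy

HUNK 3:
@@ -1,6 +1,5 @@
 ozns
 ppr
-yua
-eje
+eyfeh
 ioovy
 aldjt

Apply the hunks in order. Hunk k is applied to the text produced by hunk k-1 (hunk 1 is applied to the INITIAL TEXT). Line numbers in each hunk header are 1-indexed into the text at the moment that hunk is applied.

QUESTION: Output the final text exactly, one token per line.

Answer: ozns
ppr
eyfeh
ioovy
aldjt
ibkdv
ikhzb

Derivation:
Hunk 1: at line 3 remove [wfdv] add [ioovy] -> 8 lines: ozns xls ynr dlb ioovy aldjt ibkdv ikhzb
Hunk 2: at line 1 remove [xls,ynr,dlb] add [ppr,yua,eje] -> 8 lines: ozns ppr yua eje ioovy aldjt ibkdv ikhzb
Hunk 3: at line 1 remove [yua,eje] add [eyfeh] -> 7 lines: ozns ppr eyfeh ioovy aldjt ibkdv ikhzb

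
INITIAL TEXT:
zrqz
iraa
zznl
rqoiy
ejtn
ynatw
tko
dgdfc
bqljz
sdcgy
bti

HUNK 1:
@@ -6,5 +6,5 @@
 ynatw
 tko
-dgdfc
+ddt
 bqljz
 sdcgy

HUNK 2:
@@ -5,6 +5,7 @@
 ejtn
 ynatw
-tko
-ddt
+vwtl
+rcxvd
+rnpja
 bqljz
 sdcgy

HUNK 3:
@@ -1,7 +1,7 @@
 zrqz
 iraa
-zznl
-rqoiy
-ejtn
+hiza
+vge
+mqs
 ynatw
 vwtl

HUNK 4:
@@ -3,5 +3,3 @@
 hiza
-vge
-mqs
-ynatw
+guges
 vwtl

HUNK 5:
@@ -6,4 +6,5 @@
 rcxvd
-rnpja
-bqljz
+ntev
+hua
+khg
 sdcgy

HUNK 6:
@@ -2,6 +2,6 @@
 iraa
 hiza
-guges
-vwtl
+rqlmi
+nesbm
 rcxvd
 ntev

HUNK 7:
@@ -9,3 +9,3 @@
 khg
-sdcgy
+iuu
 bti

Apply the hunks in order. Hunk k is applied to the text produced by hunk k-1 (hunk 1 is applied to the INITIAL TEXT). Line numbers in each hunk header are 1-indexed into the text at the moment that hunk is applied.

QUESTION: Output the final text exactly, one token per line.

Hunk 1: at line 6 remove [dgdfc] add [ddt] -> 11 lines: zrqz iraa zznl rqoiy ejtn ynatw tko ddt bqljz sdcgy bti
Hunk 2: at line 5 remove [tko,ddt] add [vwtl,rcxvd,rnpja] -> 12 lines: zrqz iraa zznl rqoiy ejtn ynatw vwtl rcxvd rnpja bqljz sdcgy bti
Hunk 3: at line 1 remove [zznl,rqoiy,ejtn] add [hiza,vge,mqs] -> 12 lines: zrqz iraa hiza vge mqs ynatw vwtl rcxvd rnpja bqljz sdcgy bti
Hunk 4: at line 3 remove [vge,mqs,ynatw] add [guges] -> 10 lines: zrqz iraa hiza guges vwtl rcxvd rnpja bqljz sdcgy bti
Hunk 5: at line 6 remove [rnpja,bqljz] add [ntev,hua,khg] -> 11 lines: zrqz iraa hiza guges vwtl rcxvd ntev hua khg sdcgy bti
Hunk 6: at line 2 remove [guges,vwtl] add [rqlmi,nesbm] -> 11 lines: zrqz iraa hiza rqlmi nesbm rcxvd ntev hua khg sdcgy bti
Hunk 7: at line 9 remove [sdcgy] add [iuu] -> 11 lines: zrqz iraa hiza rqlmi nesbm rcxvd ntev hua khg iuu bti

Answer: zrqz
iraa
hiza
rqlmi
nesbm
rcxvd
ntev
hua
khg
iuu
bti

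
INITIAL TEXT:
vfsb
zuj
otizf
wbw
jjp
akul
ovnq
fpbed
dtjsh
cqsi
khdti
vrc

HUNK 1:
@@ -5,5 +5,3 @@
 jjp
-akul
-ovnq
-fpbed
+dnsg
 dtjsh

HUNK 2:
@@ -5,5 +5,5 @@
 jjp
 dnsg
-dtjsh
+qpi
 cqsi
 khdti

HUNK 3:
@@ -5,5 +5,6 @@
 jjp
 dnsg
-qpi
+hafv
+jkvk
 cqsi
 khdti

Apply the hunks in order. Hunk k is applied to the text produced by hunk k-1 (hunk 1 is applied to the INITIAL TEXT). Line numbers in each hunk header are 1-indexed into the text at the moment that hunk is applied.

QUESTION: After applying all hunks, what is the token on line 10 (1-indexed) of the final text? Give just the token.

Answer: khdti

Derivation:
Hunk 1: at line 5 remove [akul,ovnq,fpbed] add [dnsg] -> 10 lines: vfsb zuj otizf wbw jjp dnsg dtjsh cqsi khdti vrc
Hunk 2: at line 5 remove [dtjsh] add [qpi] -> 10 lines: vfsb zuj otizf wbw jjp dnsg qpi cqsi khdti vrc
Hunk 3: at line 5 remove [qpi] add [hafv,jkvk] -> 11 lines: vfsb zuj otizf wbw jjp dnsg hafv jkvk cqsi khdti vrc
Final line 10: khdti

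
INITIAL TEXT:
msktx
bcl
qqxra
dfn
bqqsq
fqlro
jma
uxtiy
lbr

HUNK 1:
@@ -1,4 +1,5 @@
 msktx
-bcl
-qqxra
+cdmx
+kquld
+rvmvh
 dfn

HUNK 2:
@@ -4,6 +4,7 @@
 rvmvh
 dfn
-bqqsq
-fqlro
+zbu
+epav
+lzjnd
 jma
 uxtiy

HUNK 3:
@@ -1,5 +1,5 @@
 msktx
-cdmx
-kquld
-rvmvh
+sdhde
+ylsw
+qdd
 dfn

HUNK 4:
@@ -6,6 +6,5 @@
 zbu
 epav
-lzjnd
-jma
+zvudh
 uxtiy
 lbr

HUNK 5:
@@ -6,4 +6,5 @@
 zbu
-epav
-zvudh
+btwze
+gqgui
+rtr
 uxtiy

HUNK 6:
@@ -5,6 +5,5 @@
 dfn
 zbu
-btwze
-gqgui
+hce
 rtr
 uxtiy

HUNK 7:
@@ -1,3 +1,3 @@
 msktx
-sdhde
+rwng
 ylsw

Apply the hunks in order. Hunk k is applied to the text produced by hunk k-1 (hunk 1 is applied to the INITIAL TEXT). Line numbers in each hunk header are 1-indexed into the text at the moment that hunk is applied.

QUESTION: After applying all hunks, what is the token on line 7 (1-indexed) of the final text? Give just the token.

Answer: hce

Derivation:
Hunk 1: at line 1 remove [bcl,qqxra] add [cdmx,kquld,rvmvh] -> 10 lines: msktx cdmx kquld rvmvh dfn bqqsq fqlro jma uxtiy lbr
Hunk 2: at line 4 remove [bqqsq,fqlro] add [zbu,epav,lzjnd] -> 11 lines: msktx cdmx kquld rvmvh dfn zbu epav lzjnd jma uxtiy lbr
Hunk 3: at line 1 remove [cdmx,kquld,rvmvh] add [sdhde,ylsw,qdd] -> 11 lines: msktx sdhde ylsw qdd dfn zbu epav lzjnd jma uxtiy lbr
Hunk 4: at line 6 remove [lzjnd,jma] add [zvudh] -> 10 lines: msktx sdhde ylsw qdd dfn zbu epav zvudh uxtiy lbr
Hunk 5: at line 6 remove [epav,zvudh] add [btwze,gqgui,rtr] -> 11 lines: msktx sdhde ylsw qdd dfn zbu btwze gqgui rtr uxtiy lbr
Hunk 6: at line 5 remove [btwze,gqgui] add [hce] -> 10 lines: msktx sdhde ylsw qdd dfn zbu hce rtr uxtiy lbr
Hunk 7: at line 1 remove [sdhde] add [rwng] -> 10 lines: msktx rwng ylsw qdd dfn zbu hce rtr uxtiy lbr
Final line 7: hce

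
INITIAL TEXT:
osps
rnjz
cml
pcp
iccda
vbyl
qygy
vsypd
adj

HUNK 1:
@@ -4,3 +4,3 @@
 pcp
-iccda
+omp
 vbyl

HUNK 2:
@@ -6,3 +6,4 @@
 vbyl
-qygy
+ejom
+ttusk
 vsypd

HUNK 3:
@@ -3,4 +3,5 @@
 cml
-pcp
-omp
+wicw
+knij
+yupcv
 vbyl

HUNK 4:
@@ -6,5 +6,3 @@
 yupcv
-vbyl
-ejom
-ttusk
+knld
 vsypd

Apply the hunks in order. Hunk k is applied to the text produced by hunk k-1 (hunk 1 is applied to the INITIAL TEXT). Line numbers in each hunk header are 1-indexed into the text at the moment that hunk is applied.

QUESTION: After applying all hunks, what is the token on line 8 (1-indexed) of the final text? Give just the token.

Answer: vsypd

Derivation:
Hunk 1: at line 4 remove [iccda] add [omp] -> 9 lines: osps rnjz cml pcp omp vbyl qygy vsypd adj
Hunk 2: at line 6 remove [qygy] add [ejom,ttusk] -> 10 lines: osps rnjz cml pcp omp vbyl ejom ttusk vsypd adj
Hunk 3: at line 3 remove [pcp,omp] add [wicw,knij,yupcv] -> 11 lines: osps rnjz cml wicw knij yupcv vbyl ejom ttusk vsypd adj
Hunk 4: at line 6 remove [vbyl,ejom,ttusk] add [knld] -> 9 lines: osps rnjz cml wicw knij yupcv knld vsypd adj
Final line 8: vsypd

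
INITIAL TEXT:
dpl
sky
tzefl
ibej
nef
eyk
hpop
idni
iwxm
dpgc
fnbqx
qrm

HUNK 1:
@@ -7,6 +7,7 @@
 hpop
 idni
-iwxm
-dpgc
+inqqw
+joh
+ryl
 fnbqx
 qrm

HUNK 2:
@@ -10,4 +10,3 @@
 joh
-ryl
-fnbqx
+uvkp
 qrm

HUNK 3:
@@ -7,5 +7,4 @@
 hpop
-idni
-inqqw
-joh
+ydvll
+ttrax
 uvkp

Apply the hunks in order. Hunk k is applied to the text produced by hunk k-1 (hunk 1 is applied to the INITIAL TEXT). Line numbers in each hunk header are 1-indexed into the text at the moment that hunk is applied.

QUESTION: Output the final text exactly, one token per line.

Hunk 1: at line 7 remove [iwxm,dpgc] add [inqqw,joh,ryl] -> 13 lines: dpl sky tzefl ibej nef eyk hpop idni inqqw joh ryl fnbqx qrm
Hunk 2: at line 10 remove [ryl,fnbqx] add [uvkp] -> 12 lines: dpl sky tzefl ibej nef eyk hpop idni inqqw joh uvkp qrm
Hunk 3: at line 7 remove [idni,inqqw,joh] add [ydvll,ttrax] -> 11 lines: dpl sky tzefl ibej nef eyk hpop ydvll ttrax uvkp qrm

Answer: dpl
sky
tzefl
ibej
nef
eyk
hpop
ydvll
ttrax
uvkp
qrm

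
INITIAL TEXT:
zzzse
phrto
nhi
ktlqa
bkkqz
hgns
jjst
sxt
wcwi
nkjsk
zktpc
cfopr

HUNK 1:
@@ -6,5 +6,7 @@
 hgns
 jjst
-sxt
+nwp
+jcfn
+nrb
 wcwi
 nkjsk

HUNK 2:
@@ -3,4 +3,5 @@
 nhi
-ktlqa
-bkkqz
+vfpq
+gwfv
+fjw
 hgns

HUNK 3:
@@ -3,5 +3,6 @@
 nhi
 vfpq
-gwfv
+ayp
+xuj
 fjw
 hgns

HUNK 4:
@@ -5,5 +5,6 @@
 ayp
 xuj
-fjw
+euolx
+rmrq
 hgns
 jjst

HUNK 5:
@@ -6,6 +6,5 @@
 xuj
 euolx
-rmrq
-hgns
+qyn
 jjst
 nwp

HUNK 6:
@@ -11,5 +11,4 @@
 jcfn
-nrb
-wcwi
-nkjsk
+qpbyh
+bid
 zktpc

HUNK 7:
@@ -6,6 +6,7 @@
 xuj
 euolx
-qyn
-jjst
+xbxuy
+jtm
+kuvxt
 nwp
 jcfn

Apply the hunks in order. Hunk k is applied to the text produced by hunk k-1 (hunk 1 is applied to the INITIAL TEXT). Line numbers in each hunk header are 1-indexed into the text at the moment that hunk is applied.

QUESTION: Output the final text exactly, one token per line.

Answer: zzzse
phrto
nhi
vfpq
ayp
xuj
euolx
xbxuy
jtm
kuvxt
nwp
jcfn
qpbyh
bid
zktpc
cfopr

Derivation:
Hunk 1: at line 6 remove [sxt] add [nwp,jcfn,nrb] -> 14 lines: zzzse phrto nhi ktlqa bkkqz hgns jjst nwp jcfn nrb wcwi nkjsk zktpc cfopr
Hunk 2: at line 3 remove [ktlqa,bkkqz] add [vfpq,gwfv,fjw] -> 15 lines: zzzse phrto nhi vfpq gwfv fjw hgns jjst nwp jcfn nrb wcwi nkjsk zktpc cfopr
Hunk 3: at line 3 remove [gwfv] add [ayp,xuj] -> 16 lines: zzzse phrto nhi vfpq ayp xuj fjw hgns jjst nwp jcfn nrb wcwi nkjsk zktpc cfopr
Hunk 4: at line 5 remove [fjw] add [euolx,rmrq] -> 17 lines: zzzse phrto nhi vfpq ayp xuj euolx rmrq hgns jjst nwp jcfn nrb wcwi nkjsk zktpc cfopr
Hunk 5: at line 6 remove [rmrq,hgns] add [qyn] -> 16 lines: zzzse phrto nhi vfpq ayp xuj euolx qyn jjst nwp jcfn nrb wcwi nkjsk zktpc cfopr
Hunk 6: at line 11 remove [nrb,wcwi,nkjsk] add [qpbyh,bid] -> 15 lines: zzzse phrto nhi vfpq ayp xuj euolx qyn jjst nwp jcfn qpbyh bid zktpc cfopr
Hunk 7: at line 6 remove [qyn,jjst] add [xbxuy,jtm,kuvxt] -> 16 lines: zzzse phrto nhi vfpq ayp xuj euolx xbxuy jtm kuvxt nwp jcfn qpbyh bid zktpc cfopr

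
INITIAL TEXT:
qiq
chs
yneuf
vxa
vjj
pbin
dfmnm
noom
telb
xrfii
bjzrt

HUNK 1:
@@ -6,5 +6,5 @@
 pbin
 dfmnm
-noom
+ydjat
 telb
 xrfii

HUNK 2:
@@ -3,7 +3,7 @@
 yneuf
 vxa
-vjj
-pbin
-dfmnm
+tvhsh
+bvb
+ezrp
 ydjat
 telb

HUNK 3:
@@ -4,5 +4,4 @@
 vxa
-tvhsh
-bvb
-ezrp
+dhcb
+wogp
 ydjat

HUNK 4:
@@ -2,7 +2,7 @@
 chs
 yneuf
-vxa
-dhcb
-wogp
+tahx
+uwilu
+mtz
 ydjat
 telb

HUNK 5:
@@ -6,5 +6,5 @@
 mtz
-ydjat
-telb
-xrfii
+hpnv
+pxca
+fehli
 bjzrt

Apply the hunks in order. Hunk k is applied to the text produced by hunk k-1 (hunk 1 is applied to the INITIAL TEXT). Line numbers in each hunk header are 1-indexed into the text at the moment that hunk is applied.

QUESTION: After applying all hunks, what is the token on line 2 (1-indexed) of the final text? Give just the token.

Hunk 1: at line 6 remove [noom] add [ydjat] -> 11 lines: qiq chs yneuf vxa vjj pbin dfmnm ydjat telb xrfii bjzrt
Hunk 2: at line 3 remove [vjj,pbin,dfmnm] add [tvhsh,bvb,ezrp] -> 11 lines: qiq chs yneuf vxa tvhsh bvb ezrp ydjat telb xrfii bjzrt
Hunk 3: at line 4 remove [tvhsh,bvb,ezrp] add [dhcb,wogp] -> 10 lines: qiq chs yneuf vxa dhcb wogp ydjat telb xrfii bjzrt
Hunk 4: at line 2 remove [vxa,dhcb,wogp] add [tahx,uwilu,mtz] -> 10 lines: qiq chs yneuf tahx uwilu mtz ydjat telb xrfii bjzrt
Hunk 5: at line 6 remove [ydjat,telb,xrfii] add [hpnv,pxca,fehli] -> 10 lines: qiq chs yneuf tahx uwilu mtz hpnv pxca fehli bjzrt
Final line 2: chs

Answer: chs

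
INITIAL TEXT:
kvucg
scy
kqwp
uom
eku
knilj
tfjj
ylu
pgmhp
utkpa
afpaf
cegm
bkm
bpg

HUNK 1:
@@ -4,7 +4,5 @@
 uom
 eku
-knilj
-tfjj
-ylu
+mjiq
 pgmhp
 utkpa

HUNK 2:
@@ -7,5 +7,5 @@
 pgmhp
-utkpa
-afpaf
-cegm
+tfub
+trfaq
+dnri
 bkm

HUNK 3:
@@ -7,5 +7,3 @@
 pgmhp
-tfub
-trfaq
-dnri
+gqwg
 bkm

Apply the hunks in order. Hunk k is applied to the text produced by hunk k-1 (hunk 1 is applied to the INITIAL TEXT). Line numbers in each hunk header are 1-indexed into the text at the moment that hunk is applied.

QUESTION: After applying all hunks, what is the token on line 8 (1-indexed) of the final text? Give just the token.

Hunk 1: at line 4 remove [knilj,tfjj,ylu] add [mjiq] -> 12 lines: kvucg scy kqwp uom eku mjiq pgmhp utkpa afpaf cegm bkm bpg
Hunk 2: at line 7 remove [utkpa,afpaf,cegm] add [tfub,trfaq,dnri] -> 12 lines: kvucg scy kqwp uom eku mjiq pgmhp tfub trfaq dnri bkm bpg
Hunk 3: at line 7 remove [tfub,trfaq,dnri] add [gqwg] -> 10 lines: kvucg scy kqwp uom eku mjiq pgmhp gqwg bkm bpg
Final line 8: gqwg

Answer: gqwg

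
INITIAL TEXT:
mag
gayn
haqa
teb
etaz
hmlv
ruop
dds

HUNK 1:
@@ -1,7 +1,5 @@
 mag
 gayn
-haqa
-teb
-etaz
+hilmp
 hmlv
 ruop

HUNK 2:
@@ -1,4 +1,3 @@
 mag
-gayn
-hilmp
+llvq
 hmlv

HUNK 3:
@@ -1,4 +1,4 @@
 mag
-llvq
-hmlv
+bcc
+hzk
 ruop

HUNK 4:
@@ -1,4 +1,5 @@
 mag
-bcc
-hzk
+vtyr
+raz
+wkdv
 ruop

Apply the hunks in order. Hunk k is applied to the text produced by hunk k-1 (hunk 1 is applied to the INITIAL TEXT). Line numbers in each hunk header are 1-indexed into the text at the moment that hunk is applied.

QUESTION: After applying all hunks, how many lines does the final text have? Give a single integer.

Answer: 6

Derivation:
Hunk 1: at line 1 remove [haqa,teb,etaz] add [hilmp] -> 6 lines: mag gayn hilmp hmlv ruop dds
Hunk 2: at line 1 remove [gayn,hilmp] add [llvq] -> 5 lines: mag llvq hmlv ruop dds
Hunk 3: at line 1 remove [llvq,hmlv] add [bcc,hzk] -> 5 lines: mag bcc hzk ruop dds
Hunk 4: at line 1 remove [bcc,hzk] add [vtyr,raz,wkdv] -> 6 lines: mag vtyr raz wkdv ruop dds
Final line count: 6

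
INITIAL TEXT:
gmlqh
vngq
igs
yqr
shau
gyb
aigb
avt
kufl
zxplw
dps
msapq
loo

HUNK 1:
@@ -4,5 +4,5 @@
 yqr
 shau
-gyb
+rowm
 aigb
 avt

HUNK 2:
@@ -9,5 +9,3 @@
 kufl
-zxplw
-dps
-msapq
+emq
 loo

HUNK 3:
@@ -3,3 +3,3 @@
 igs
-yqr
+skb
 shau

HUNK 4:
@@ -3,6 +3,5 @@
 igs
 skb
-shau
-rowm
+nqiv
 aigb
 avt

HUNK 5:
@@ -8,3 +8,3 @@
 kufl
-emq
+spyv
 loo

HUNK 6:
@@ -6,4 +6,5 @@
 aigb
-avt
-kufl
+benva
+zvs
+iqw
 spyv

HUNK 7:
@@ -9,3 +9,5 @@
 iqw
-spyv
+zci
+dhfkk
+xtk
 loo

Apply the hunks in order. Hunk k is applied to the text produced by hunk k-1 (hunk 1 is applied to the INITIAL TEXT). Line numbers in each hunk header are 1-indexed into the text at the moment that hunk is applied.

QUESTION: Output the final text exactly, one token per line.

Hunk 1: at line 4 remove [gyb] add [rowm] -> 13 lines: gmlqh vngq igs yqr shau rowm aigb avt kufl zxplw dps msapq loo
Hunk 2: at line 9 remove [zxplw,dps,msapq] add [emq] -> 11 lines: gmlqh vngq igs yqr shau rowm aigb avt kufl emq loo
Hunk 3: at line 3 remove [yqr] add [skb] -> 11 lines: gmlqh vngq igs skb shau rowm aigb avt kufl emq loo
Hunk 4: at line 3 remove [shau,rowm] add [nqiv] -> 10 lines: gmlqh vngq igs skb nqiv aigb avt kufl emq loo
Hunk 5: at line 8 remove [emq] add [spyv] -> 10 lines: gmlqh vngq igs skb nqiv aigb avt kufl spyv loo
Hunk 6: at line 6 remove [avt,kufl] add [benva,zvs,iqw] -> 11 lines: gmlqh vngq igs skb nqiv aigb benva zvs iqw spyv loo
Hunk 7: at line 9 remove [spyv] add [zci,dhfkk,xtk] -> 13 lines: gmlqh vngq igs skb nqiv aigb benva zvs iqw zci dhfkk xtk loo

Answer: gmlqh
vngq
igs
skb
nqiv
aigb
benva
zvs
iqw
zci
dhfkk
xtk
loo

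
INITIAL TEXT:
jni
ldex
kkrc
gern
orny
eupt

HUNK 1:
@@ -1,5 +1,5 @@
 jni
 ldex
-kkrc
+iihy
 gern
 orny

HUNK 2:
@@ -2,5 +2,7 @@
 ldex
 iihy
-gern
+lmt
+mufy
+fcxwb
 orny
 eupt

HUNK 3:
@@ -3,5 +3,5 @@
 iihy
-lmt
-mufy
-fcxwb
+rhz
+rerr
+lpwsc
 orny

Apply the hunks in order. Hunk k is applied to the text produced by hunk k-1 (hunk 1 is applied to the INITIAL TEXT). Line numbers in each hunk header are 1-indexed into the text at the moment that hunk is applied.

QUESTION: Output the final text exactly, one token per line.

Hunk 1: at line 1 remove [kkrc] add [iihy] -> 6 lines: jni ldex iihy gern orny eupt
Hunk 2: at line 2 remove [gern] add [lmt,mufy,fcxwb] -> 8 lines: jni ldex iihy lmt mufy fcxwb orny eupt
Hunk 3: at line 3 remove [lmt,mufy,fcxwb] add [rhz,rerr,lpwsc] -> 8 lines: jni ldex iihy rhz rerr lpwsc orny eupt

Answer: jni
ldex
iihy
rhz
rerr
lpwsc
orny
eupt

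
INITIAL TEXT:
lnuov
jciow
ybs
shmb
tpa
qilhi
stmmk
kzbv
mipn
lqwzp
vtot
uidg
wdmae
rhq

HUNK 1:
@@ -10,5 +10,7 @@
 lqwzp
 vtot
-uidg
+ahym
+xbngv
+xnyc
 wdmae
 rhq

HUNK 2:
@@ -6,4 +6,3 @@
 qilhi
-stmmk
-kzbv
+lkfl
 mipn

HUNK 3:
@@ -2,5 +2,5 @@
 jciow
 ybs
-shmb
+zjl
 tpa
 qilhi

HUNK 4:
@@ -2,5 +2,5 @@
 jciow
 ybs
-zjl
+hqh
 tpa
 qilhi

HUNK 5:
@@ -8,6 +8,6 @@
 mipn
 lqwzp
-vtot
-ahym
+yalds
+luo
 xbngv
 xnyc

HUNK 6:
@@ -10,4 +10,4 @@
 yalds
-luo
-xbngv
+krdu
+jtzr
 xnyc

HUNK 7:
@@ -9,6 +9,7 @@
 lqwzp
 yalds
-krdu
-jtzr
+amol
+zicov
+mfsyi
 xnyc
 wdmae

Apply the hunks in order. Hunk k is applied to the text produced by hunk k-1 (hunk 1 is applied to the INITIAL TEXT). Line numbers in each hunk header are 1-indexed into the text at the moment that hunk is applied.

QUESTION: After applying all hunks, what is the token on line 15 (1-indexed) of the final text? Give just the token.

Hunk 1: at line 10 remove [uidg] add [ahym,xbngv,xnyc] -> 16 lines: lnuov jciow ybs shmb tpa qilhi stmmk kzbv mipn lqwzp vtot ahym xbngv xnyc wdmae rhq
Hunk 2: at line 6 remove [stmmk,kzbv] add [lkfl] -> 15 lines: lnuov jciow ybs shmb tpa qilhi lkfl mipn lqwzp vtot ahym xbngv xnyc wdmae rhq
Hunk 3: at line 2 remove [shmb] add [zjl] -> 15 lines: lnuov jciow ybs zjl tpa qilhi lkfl mipn lqwzp vtot ahym xbngv xnyc wdmae rhq
Hunk 4: at line 2 remove [zjl] add [hqh] -> 15 lines: lnuov jciow ybs hqh tpa qilhi lkfl mipn lqwzp vtot ahym xbngv xnyc wdmae rhq
Hunk 5: at line 8 remove [vtot,ahym] add [yalds,luo] -> 15 lines: lnuov jciow ybs hqh tpa qilhi lkfl mipn lqwzp yalds luo xbngv xnyc wdmae rhq
Hunk 6: at line 10 remove [luo,xbngv] add [krdu,jtzr] -> 15 lines: lnuov jciow ybs hqh tpa qilhi lkfl mipn lqwzp yalds krdu jtzr xnyc wdmae rhq
Hunk 7: at line 9 remove [krdu,jtzr] add [amol,zicov,mfsyi] -> 16 lines: lnuov jciow ybs hqh tpa qilhi lkfl mipn lqwzp yalds amol zicov mfsyi xnyc wdmae rhq
Final line 15: wdmae

Answer: wdmae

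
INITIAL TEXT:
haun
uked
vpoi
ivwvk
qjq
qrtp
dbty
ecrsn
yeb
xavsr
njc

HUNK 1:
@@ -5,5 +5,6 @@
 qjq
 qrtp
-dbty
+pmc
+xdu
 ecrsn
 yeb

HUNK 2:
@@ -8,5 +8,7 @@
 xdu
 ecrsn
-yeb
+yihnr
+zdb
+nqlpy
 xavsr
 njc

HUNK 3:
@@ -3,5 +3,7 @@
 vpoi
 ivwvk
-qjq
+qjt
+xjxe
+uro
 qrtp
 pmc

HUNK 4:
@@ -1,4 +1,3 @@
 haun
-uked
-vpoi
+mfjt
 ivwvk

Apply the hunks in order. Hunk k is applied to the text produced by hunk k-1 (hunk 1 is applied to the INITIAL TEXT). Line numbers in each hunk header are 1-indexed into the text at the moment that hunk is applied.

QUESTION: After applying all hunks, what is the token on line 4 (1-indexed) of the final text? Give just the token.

Answer: qjt

Derivation:
Hunk 1: at line 5 remove [dbty] add [pmc,xdu] -> 12 lines: haun uked vpoi ivwvk qjq qrtp pmc xdu ecrsn yeb xavsr njc
Hunk 2: at line 8 remove [yeb] add [yihnr,zdb,nqlpy] -> 14 lines: haun uked vpoi ivwvk qjq qrtp pmc xdu ecrsn yihnr zdb nqlpy xavsr njc
Hunk 3: at line 3 remove [qjq] add [qjt,xjxe,uro] -> 16 lines: haun uked vpoi ivwvk qjt xjxe uro qrtp pmc xdu ecrsn yihnr zdb nqlpy xavsr njc
Hunk 4: at line 1 remove [uked,vpoi] add [mfjt] -> 15 lines: haun mfjt ivwvk qjt xjxe uro qrtp pmc xdu ecrsn yihnr zdb nqlpy xavsr njc
Final line 4: qjt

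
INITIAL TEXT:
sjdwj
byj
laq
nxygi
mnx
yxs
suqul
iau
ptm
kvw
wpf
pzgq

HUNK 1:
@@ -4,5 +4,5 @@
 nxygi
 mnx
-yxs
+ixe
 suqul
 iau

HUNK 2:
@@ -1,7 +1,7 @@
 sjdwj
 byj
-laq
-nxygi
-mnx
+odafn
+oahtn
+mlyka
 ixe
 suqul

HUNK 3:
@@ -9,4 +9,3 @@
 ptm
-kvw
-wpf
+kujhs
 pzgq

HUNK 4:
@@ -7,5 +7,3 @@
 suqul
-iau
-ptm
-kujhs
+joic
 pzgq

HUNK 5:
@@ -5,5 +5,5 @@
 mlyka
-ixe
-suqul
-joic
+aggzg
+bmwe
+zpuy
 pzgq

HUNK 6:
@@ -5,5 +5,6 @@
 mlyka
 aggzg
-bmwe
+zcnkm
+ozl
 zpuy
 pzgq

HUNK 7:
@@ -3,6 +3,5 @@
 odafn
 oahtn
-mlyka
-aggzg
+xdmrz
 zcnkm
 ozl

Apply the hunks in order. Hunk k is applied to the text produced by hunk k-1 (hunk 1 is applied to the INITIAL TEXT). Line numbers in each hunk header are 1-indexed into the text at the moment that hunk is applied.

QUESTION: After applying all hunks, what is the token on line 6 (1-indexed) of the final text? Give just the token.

Hunk 1: at line 4 remove [yxs] add [ixe] -> 12 lines: sjdwj byj laq nxygi mnx ixe suqul iau ptm kvw wpf pzgq
Hunk 2: at line 1 remove [laq,nxygi,mnx] add [odafn,oahtn,mlyka] -> 12 lines: sjdwj byj odafn oahtn mlyka ixe suqul iau ptm kvw wpf pzgq
Hunk 3: at line 9 remove [kvw,wpf] add [kujhs] -> 11 lines: sjdwj byj odafn oahtn mlyka ixe suqul iau ptm kujhs pzgq
Hunk 4: at line 7 remove [iau,ptm,kujhs] add [joic] -> 9 lines: sjdwj byj odafn oahtn mlyka ixe suqul joic pzgq
Hunk 5: at line 5 remove [ixe,suqul,joic] add [aggzg,bmwe,zpuy] -> 9 lines: sjdwj byj odafn oahtn mlyka aggzg bmwe zpuy pzgq
Hunk 6: at line 5 remove [bmwe] add [zcnkm,ozl] -> 10 lines: sjdwj byj odafn oahtn mlyka aggzg zcnkm ozl zpuy pzgq
Hunk 7: at line 3 remove [mlyka,aggzg] add [xdmrz] -> 9 lines: sjdwj byj odafn oahtn xdmrz zcnkm ozl zpuy pzgq
Final line 6: zcnkm

Answer: zcnkm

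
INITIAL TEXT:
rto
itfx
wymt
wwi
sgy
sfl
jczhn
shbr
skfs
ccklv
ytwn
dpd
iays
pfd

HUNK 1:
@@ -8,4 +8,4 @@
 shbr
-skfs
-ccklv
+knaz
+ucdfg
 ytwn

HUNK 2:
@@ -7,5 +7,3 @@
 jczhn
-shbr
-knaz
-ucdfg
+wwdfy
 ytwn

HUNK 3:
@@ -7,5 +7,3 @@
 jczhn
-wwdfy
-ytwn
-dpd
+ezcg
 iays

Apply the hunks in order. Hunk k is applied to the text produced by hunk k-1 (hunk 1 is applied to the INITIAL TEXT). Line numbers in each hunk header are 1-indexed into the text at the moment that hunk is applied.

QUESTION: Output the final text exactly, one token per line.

Answer: rto
itfx
wymt
wwi
sgy
sfl
jczhn
ezcg
iays
pfd

Derivation:
Hunk 1: at line 8 remove [skfs,ccklv] add [knaz,ucdfg] -> 14 lines: rto itfx wymt wwi sgy sfl jczhn shbr knaz ucdfg ytwn dpd iays pfd
Hunk 2: at line 7 remove [shbr,knaz,ucdfg] add [wwdfy] -> 12 lines: rto itfx wymt wwi sgy sfl jczhn wwdfy ytwn dpd iays pfd
Hunk 3: at line 7 remove [wwdfy,ytwn,dpd] add [ezcg] -> 10 lines: rto itfx wymt wwi sgy sfl jczhn ezcg iays pfd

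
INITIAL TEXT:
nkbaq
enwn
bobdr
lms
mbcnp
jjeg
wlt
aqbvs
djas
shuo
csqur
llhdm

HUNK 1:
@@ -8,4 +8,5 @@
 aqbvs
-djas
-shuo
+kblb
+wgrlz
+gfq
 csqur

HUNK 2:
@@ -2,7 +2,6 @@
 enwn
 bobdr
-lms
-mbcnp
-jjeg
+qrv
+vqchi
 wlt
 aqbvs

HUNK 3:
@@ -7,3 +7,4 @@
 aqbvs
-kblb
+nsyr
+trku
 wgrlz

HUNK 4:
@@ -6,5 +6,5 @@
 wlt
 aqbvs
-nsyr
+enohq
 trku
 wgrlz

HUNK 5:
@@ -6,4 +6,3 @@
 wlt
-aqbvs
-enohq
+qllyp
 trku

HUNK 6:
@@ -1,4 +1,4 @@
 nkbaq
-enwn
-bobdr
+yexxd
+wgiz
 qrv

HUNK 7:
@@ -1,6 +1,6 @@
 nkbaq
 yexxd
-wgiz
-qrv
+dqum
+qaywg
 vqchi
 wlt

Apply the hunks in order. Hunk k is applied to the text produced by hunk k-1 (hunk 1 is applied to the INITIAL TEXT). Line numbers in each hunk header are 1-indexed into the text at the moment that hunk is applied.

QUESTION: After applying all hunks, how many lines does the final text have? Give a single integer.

Hunk 1: at line 8 remove [djas,shuo] add [kblb,wgrlz,gfq] -> 13 lines: nkbaq enwn bobdr lms mbcnp jjeg wlt aqbvs kblb wgrlz gfq csqur llhdm
Hunk 2: at line 2 remove [lms,mbcnp,jjeg] add [qrv,vqchi] -> 12 lines: nkbaq enwn bobdr qrv vqchi wlt aqbvs kblb wgrlz gfq csqur llhdm
Hunk 3: at line 7 remove [kblb] add [nsyr,trku] -> 13 lines: nkbaq enwn bobdr qrv vqchi wlt aqbvs nsyr trku wgrlz gfq csqur llhdm
Hunk 4: at line 6 remove [nsyr] add [enohq] -> 13 lines: nkbaq enwn bobdr qrv vqchi wlt aqbvs enohq trku wgrlz gfq csqur llhdm
Hunk 5: at line 6 remove [aqbvs,enohq] add [qllyp] -> 12 lines: nkbaq enwn bobdr qrv vqchi wlt qllyp trku wgrlz gfq csqur llhdm
Hunk 6: at line 1 remove [enwn,bobdr] add [yexxd,wgiz] -> 12 lines: nkbaq yexxd wgiz qrv vqchi wlt qllyp trku wgrlz gfq csqur llhdm
Hunk 7: at line 1 remove [wgiz,qrv] add [dqum,qaywg] -> 12 lines: nkbaq yexxd dqum qaywg vqchi wlt qllyp trku wgrlz gfq csqur llhdm
Final line count: 12

Answer: 12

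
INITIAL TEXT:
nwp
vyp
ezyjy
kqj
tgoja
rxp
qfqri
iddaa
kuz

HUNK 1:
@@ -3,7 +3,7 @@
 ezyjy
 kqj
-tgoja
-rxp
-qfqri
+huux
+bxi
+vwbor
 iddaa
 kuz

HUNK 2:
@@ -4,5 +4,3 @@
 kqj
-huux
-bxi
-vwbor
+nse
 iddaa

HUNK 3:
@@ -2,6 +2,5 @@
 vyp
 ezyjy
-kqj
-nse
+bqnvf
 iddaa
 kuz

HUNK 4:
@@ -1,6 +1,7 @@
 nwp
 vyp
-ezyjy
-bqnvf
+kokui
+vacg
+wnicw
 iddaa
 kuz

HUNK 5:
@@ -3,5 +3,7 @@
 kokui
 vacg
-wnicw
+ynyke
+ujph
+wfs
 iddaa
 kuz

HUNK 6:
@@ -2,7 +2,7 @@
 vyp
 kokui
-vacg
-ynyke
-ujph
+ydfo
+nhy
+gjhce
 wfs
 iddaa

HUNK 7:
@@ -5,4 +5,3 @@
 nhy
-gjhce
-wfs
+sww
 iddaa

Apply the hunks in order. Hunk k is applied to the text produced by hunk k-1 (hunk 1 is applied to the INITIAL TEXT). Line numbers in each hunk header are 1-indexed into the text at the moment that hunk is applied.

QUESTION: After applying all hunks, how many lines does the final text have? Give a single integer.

Hunk 1: at line 3 remove [tgoja,rxp,qfqri] add [huux,bxi,vwbor] -> 9 lines: nwp vyp ezyjy kqj huux bxi vwbor iddaa kuz
Hunk 2: at line 4 remove [huux,bxi,vwbor] add [nse] -> 7 lines: nwp vyp ezyjy kqj nse iddaa kuz
Hunk 3: at line 2 remove [kqj,nse] add [bqnvf] -> 6 lines: nwp vyp ezyjy bqnvf iddaa kuz
Hunk 4: at line 1 remove [ezyjy,bqnvf] add [kokui,vacg,wnicw] -> 7 lines: nwp vyp kokui vacg wnicw iddaa kuz
Hunk 5: at line 3 remove [wnicw] add [ynyke,ujph,wfs] -> 9 lines: nwp vyp kokui vacg ynyke ujph wfs iddaa kuz
Hunk 6: at line 2 remove [vacg,ynyke,ujph] add [ydfo,nhy,gjhce] -> 9 lines: nwp vyp kokui ydfo nhy gjhce wfs iddaa kuz
Hunk 7: at line 5 remove [gjhce,wfs] add [sww] -> 8 lines: nwp vyp kokui ydfo nhy sww iddaa kuz
Final line count: 8

Answer: 8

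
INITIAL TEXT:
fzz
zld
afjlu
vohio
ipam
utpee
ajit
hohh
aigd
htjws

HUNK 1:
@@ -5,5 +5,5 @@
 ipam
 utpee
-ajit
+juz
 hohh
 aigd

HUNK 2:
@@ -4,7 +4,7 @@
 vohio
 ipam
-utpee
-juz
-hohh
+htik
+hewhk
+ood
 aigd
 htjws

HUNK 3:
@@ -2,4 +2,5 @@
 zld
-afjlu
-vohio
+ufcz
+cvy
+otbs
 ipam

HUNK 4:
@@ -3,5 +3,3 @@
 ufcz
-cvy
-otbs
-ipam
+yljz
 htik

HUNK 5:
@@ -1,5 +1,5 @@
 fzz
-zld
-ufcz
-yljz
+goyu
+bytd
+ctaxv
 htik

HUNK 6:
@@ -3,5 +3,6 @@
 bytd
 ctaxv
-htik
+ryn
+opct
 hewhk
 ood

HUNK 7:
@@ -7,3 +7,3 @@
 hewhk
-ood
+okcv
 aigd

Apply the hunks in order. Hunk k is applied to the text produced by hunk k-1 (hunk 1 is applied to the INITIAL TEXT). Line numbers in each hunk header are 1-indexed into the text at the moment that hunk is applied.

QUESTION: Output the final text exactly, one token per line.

Answer: fzz
goyu
bytd
ctaxv
ryn
opct
hewhk
okcv
aigd
htjws

Derivation:
Hunk 1: at line 5 remove [ajit] add [juz] -> 10 lines: fzz zld afjlu vohio ipam utpee juz hohh aigd htjws
Hunk 2: at line 4 remove [utpee,juz,hohh] add [htik,hewhk,ood] -> 10 lines: fzz zld afjlu vohio ipam htik hewhk ood aigd htjws
Hunk 3: at line 2 remove [afjlu,vohio] add [ufcz,cvy,otbs] -> 11 lines: fzz zld ufcz cvy otbs ipam htik hewhk ood aigd htjws
Hunk 4: at line 3 remove [cvy,otbs,ipam] add [yljz] -> 9 lines: fzz zld ufcz yljz htik hewhk ood aigd htjws
Hunk 5: at line 1 remove [zld,ufcz,yljz] add [goyu,bytd,ctaxv] -> 9 lines: fzz goyu bytd ctaxv htik hewhk ood aigd htjws
Hunk 6: at line 3 remove [htik] add [ryn,opct] -> 10 lines: fzz goyu bytd ctaxv ryn opct hewhk ood aigd htjws
Hunk 7: at line 7 remove [ood] add [okcv] -> 10 lines: fzz goyu bytd ctaxv ryn opct hewhk okcv aigd htjws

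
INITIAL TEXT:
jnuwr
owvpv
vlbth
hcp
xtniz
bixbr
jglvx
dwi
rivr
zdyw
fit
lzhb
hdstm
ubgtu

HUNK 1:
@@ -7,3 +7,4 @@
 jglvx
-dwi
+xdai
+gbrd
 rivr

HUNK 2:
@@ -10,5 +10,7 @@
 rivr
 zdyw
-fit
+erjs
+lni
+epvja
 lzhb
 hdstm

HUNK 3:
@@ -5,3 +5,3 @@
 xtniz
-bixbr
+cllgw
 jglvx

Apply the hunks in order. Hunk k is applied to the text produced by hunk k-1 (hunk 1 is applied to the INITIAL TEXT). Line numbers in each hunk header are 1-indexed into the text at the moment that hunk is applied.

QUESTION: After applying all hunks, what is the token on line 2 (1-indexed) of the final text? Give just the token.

Hunk 1: at line 7 remove [dwi] add [xdai,gbrd] -> 15 lines: jnuwr owvpv vlbth hcp xtniz bixbr jglvx xdai gbrd rivr zdyw fit lzhb hdstm ubgtu
Hunk 2: at line 10 remove [fit] add [erjs,lni,epvja] -> 17 lines: jnuwr owvpv vlbth hcp xtniz bixbr jglvx xdai gbrd rivr zdyw erjs lni epvja lzhb hdstm ubgtu
Hunk 3: at line 5 remove [bixbr] add [cllgw] -> 17 lines: jnuwr owvpv vlbth hcp xtniz cllgw jglvx xdai gbrd rivr zdyw erjs lni epvja lzhb hdstm ubgtu
Final line 2: owvpv

Answer: owvpv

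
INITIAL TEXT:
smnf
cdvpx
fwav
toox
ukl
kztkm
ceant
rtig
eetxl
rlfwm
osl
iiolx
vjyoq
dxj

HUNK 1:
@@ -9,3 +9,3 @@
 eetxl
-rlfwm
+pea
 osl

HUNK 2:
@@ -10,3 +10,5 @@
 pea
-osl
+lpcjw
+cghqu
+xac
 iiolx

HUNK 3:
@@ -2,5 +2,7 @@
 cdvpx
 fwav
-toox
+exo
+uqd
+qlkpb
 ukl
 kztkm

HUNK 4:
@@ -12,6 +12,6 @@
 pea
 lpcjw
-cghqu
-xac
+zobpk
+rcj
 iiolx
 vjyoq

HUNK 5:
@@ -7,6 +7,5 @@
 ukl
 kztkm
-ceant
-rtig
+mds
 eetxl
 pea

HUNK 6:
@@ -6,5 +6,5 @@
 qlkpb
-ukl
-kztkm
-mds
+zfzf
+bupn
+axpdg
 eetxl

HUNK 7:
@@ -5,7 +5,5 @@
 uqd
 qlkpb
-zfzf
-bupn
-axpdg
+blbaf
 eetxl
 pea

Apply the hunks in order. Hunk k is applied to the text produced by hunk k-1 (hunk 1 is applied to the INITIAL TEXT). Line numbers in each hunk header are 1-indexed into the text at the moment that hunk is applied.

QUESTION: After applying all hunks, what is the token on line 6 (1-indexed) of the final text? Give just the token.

Hunk 1: at line 9 remove [rlfwm] add [pea] -> 14 lines: smnf cdvpx fwav toox ukl kztkm ceant rtig eetxl pea osl iiolx vjyoq dxj
Hunk 2: at line 10 remove [osl] add [lpcjw,cghqu,xac] -> 16 lines: smnf cdvpx fwav toox ukl kztkm ceant rtig eetxl pea lpcjw cghqu xac iiolx vjyoq dxj
Hunk 3: at line 2 remove [toox] add [exo,uqd,qlkpb] -> 18 lines: smnf cdvpx fwav exo uqd qlkpb ukl kztkm ceant rtig eetxl pea lpcjw cghqu xac iiolx vjyoq dxj
Hunk 4: at line 12 remove [cghqu,xac] add [zobpk,rcj] -> 18 lines: smnf cdvpx fwav exo uqd qlkpb ukl kztkm ceant rtig eetxl pea lpcjw zobpk rcj iiolx vjyoq dxj
Hunk 5: at line 7 remove [ceant,rtig] add [mds] -> 17 lines: smnf cdvpx fwav exo uqd qlkpb ukl kztkm mds eetxl pea lpcjw zobpk rcj iiolx vjyoq dxj
Hunk 6: at line 6 remove [ukl,kztkm,mds] add [zfzf,bupn,axpdg] -> 17 lines: smnf cdvpx fwav exo uqd qlkpb zfzf bupn axpdg eetxl pea lpcjw zobpk rcj iiolx vjyoq dxj
Hunk 7: at line 5 remove [zfzf,bupn,axpdg] add [blbaf] -> 15 lines: smnf cdvpx fwav exo uqd qlkpb blbaf eetxl pea lpcjw zobpk rcj iiolx vjyoq dxj
Final line 6: qlkpb

Answer: qlkpb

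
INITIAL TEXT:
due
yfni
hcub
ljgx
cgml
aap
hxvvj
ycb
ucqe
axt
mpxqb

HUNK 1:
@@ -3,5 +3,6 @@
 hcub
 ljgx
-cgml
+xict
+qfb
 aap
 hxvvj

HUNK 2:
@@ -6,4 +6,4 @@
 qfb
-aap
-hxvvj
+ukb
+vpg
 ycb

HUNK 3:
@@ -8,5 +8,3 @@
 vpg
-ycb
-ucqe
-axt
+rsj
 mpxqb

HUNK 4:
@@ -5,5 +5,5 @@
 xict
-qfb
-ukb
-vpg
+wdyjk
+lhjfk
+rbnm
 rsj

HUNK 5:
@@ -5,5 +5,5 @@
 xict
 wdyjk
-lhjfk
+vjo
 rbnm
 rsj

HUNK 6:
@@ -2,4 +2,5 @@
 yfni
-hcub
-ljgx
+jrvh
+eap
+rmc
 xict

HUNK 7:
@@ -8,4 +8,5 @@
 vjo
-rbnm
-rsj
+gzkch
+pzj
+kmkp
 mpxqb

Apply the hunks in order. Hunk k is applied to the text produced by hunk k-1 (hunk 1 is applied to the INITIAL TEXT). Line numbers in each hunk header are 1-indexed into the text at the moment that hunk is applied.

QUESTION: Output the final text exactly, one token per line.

Answer: due
yfni
jrvh
eap
rmc
xict
wdyjk
vjo
gzkch
pzj
kmkp
mpxqb

Derivation:
Hunk 1: at line 3 remove [cgml] add [xict,qfb] -> 12 lines: due yfni hcub ljgx xict qfb aap hxvvj ycb ucqe axt mpxqb
Hunk 2: at line 6 remove [aap,hxvvj] add [ukb,vpg] -> 12 lines: due yfni hcub ljgx xict qfb ukb vpg ycb ucqe axt mpxqb
Hunk 3: at line 8 remove [ycb,ucqe,axt] add [rsj] -> 10 lines: due yfni hcub ljgx xict qfb ukb vpg rsj mpxqb
Hunk 4: at line 5 remove [qfb,ukb,vpg] add [wdyjk,lhjfk,rbnm] -> 10 lines: due yfni hcub ljgx xict wdyjk lhjfk rbnm rsj mpxqb
Hunk 5: at line 5 remove [lhjfk] add [vjo] -> 10 lines: due yfni hcub ljgx xict wdyjk vjo rbnm rsj mpxqb
Hunk 6: at line 2 remove [hcub,ljgx] add [jrvh,eap,rmc] -> 11 lines: due yfni jrvh eap rmc xict wdyjk vjo rbnm rsj mpxqb
Hunk 7: at line 8 remove [rbnm,rsj] add [gzkch,pzj,kmkp] -> 12 lines: due yfni jrvh eap rmc xict wdyjk vjo gzkch pzj kmkp mpxqb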